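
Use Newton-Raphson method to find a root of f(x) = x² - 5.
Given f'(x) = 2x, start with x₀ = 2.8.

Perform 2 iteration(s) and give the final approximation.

f(x) = x² - 5
f'(x) = 2x
x₀ = 2.8

Newton-Raphson formula: x_{n+1} = x_n - f(x_n)/f'(x_n)

Iteration 1:
  f(2.800000) = 2.840000
  f'(2.800000) = 5.600000
  x_1 = 2.800000 - 2.840000/5.600000 = 2.292857
Iteration 2:
  f(2.292857) = 0.257194
  f'(2.292857) = 4.585714
  x_2 = 2.292857 - 0.257194/4.585714 = 2.236771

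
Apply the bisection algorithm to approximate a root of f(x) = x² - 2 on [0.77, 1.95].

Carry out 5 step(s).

f(x) = x² - 2
Initial interval: [0.77, 1.95]

Iteration 1:
  c_1 = (0.770000 + 1.950000)/2 = 1.360000
  f(c_1) = f(1.360000) = -0.150400
  f(a) × f(c) ≥ 0, new interval: [1.360000, 1.950000]
Iteration 2:
  c_2 = (1.360000 + 1.950000)/2 = 1.655000
  f(c_2) = f(1.655000) = 0.739025
  f(a) × f(c) < 0, new interval: [1.360000, 1.655000]
Iteration 3:
  c_3 = (1.360000 + 1.655000)/2 = 1.507500
  f(c_3) = f(1.507500) = 0.272556
  f(a) × f(c) < 0, new interval: [1.360000, 1.507500]
Iteration 4:
  c_4 = (1.360000 + 1.507500)/2 = 1.433750
  f(c_4) = f(1.433750) = 0.055639
  f(a) × f(c) < 0, new interval: [1.360000, 1.433750]
Iteration 5:
  c_5 = (1.360000 + 1.433750)/2 = 1.396875
  f(c_5) = f(1.396875) = -0.048740
  f(a) × f(c) ≥ 0, new interval: [1.396875, 1.433750]

After 5 iteration(s), the approximation is c_5 = 1.396875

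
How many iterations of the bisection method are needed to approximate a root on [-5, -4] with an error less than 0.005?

We need (b-a)/2^n ≤ 0.005
(-4 - (-5))/2^n ≤ 0.005
1/2^n ≤ 0.005
2^n ≥ 200
n ≥ log₂(200) = 7.64
n ≥ 8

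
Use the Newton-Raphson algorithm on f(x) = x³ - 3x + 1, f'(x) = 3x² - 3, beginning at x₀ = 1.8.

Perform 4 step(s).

f(x) = x³ - 3x + 1
f'(x) = 3x² - 3
x₀ = 1.8

Newton-Raphson formula: x_{n+1} = x_n - f(x_n)/f'(x_n)

Iteration 1:
  f(1.800000) = 1.432000
  f'(1.800000) = 6.720000
  x_1 = 1.800000 - 1.432000/6.720000 = 1.586905
Iteration 2:
  f(1.586905) = 0.235535
  f'(1.586905) = 4.554800
  x_2 = 1.586905 - 0.235535/4.554800 = 1.535193
Iteration 3:
  f(1.535193) = 0.012592
  f'(1.535193) = 4.070456
  x_3 = 1.535193 - 0.012592/4.070456 = 1.532100
Iteration 4:
  f(1.532100) = 0.000044
  f'(1.532100) = 4.041989
  x_4 = 1.532100 - 0.000044/4.041989 = 1.532089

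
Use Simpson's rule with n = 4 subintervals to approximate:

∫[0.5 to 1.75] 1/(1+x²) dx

f(x) = 1/(1+x²)
a = 0.5, b = 1.75, n = 4
h = (b - a)/n = 0.312500

Simpson's rule: (h/3)[f(x₀) + 4f(x₁) + 2f(x₂) + ... + f(xₙ)]

x_0 = 0.5000, f(x_0) = 0.800000, coefficient = 1
x_1 = 0.8125, f(x_1) = 0.602353, coefficient = 4
x_2 = 1.1250, f(x_2) = 0.441379, coefficient = 2
x_3 = 1.4375, f(x_3) = 0.326115, coefficient = 4
x_4 = 1.7500, f(x_4) = 0.246154, coefficient = 1

I ≈ (0.312500/3) × 5.642783 = 0.587790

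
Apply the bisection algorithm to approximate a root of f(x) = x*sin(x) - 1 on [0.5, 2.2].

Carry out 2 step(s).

f(x) = x*sin(x) - 1
Initial interval: [0.5, 2.2]

Iteration 1:
  c_1 = (0.500000 + 2.200000)/2 = 1.350000
  f(c_1) = f(1.350000) = 0.317227
  f(a) × f(c) < 0, new interval: [0.500000, 1.350000]
Iteration 2:
  c_2 = (0.500000 + 1.350000)/2 = 0.925000
  f(c_2) = f(0.925000) = -0.261276
  f(a) × f(c) ≥ 0, new interval: [0.925000, 1.350000]

After 2 iteration(s), the approximation is c_2 = 0.925000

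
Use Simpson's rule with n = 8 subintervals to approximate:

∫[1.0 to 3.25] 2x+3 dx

f(x) = 2x+3
a = 1.0, b = 3.25, n = 8
h = (b - a)/n = 0.281250

Simpson's rule: (h/3)[f(x₀) + 4f(x₁) + 2f(x₂) + ... + f(xₙ)]

x_0 = 1.0000, f(x_0) = 5.000000, coefficient = 1
x_1 = 1.2812, f(x_1) = 5.562500, coefficient = 4
x_2 = 1.5625, f(x_2) = 6.125000, coefficient = 2
x_3 = 1.8438, f(x_3) = 6.687500, coefficient = 4
x_4 = 2.1250, f(x_4) = 7.250000, coefficient = 2
x_5 = 2.4062, f(x_5) = 7.812500, coefficient = 4
x_6 = 2.6875, f(x_6) = 8.375000, coefficient = 2
x_7 = 2.9688, f(x_7) = 8.937500, coefficient = 4
x_8 = 3.2500, f(x_8) = 9.500000, coefficient = 1

I ≈ (0.281250/3) × 174.000000 = 16.312500
Exact value: 16.312500
Error: 0.000000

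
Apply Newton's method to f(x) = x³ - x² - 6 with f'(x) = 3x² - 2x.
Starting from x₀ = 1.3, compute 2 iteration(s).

f(x) = x³ - x² - 6
f'(x) = 3x² - 2x
x₀ = 1.3

Newton-Raphson formula: x_{n+1} = x_n - f(x_n)/f'(x_n)

Iteration 1:
  f(1.300000) = -5.493000
  f'(1.300000) = 2.470000
  x_1 = 1.300000 - (-5.493000)/2.470000 = 3.523887
Iteration 2:
  f(3.523887) = 25.341062
  f'(3.523887) = 30.205558
  x_2 = 3.523887 - 25.341062/30.205558 = 2.684933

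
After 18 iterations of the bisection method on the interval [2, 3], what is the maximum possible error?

Bisection error bound: |error| ≤ (b-a)/2^n
|error| ≤ (3 - 2)/2^18 = 1/2^18
|error| ≤ 0.0000038147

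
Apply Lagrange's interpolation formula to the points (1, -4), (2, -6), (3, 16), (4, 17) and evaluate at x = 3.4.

Lagrange interpolation formula:
P(x) = Σ yᵢ × Lᵢ(x)
where Lᵢ(x) = Π_{j≠i} (x - xⱼ)/(xᵢ - xⱼ)

L_0(3.4) = (3.4 - 2)/(1 - 2) × (3.4 - 3)/(1 - 3) × (3.4 - 4)/(1 - 4) = 0.056000
L_1(3.4) = (3.4 - 1)/(2 - 1) × (3.4 - 3)/(2 - 3) × (3.4 - 4)/(2 - 4) = -0.288000
L_2(3.4) = (3.4 - 1)/(3 - 1) × (3.4 - 2)/(3 - 2) × (3.4 - 4)/(3 - 4) = 1.008000
L_3(3.4) = (3.4 - 1)/(4 - 1) × (3.4 - 2)/(4 - 2) × (3.4 - 3)/(4 - 3) = 0.224000

P(3.4) = (-4)×L_0(3.4) + (-6)×L_1(3.4) + 16×L_2(3.4) + 17×L_3(3.4)
P(3.4) = 21.440000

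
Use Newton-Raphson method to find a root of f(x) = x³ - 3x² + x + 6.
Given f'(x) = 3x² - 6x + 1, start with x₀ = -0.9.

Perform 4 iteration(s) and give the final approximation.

f(x) = x³ - 3x² + x + 6
f'(x) = 3x² - 6x + 1
x₀ = -0.9

Newton-Raphson formula: x_{n+1} = x_n - f(x_n)/f'(x_n)

Iteration 1:
  f(-0.900000) = 1.941000
  f'(-0.900000) = 8.830000
  x_1 = -0.900000 - 1.941000/8.830000 = -1.119819
Iteration 2:
  f(-1.119819) = -0.286047
  f'(-1.119819) = 11.480895
  x_2 = -1.119819 - (-0.286047)/11.480895 = -1.094904
Iteration 3:
  f(-1.094904) = -0.003932
  f'(-1.094904) = 11.165865
  x_3 = -1.094904 - (-0.003932)/11.165865 = -1.094552
Iteration 4:
  f(-1.094552) = -0.000001
  f'(-1.094552) = 11.161439
  x_4 = -1.094552 - (-0.000001)/11.161439 = -1.094551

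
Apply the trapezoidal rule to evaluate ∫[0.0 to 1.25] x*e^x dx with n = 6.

f(x) = x*e^x
a = 0.0, b = 1.25, n = 6
h = (b - a)/n = 0.208333

Trapezoidal rule: (h/2)[f(x₀) + 2f(x₁) + 2f(x₂) + ... + f(xₙ)]

x_0 = 0.0000, f(x_0) = 0.000000, coefficient = 1
x_1 = 0.2083, f(x_1) = 0.256588, coefficient = 2
x_2 = 0.4167, f(x_2) = 0.632040, coefficient = 2
x_3 = 0.6250, f(x_3) = 1.167654, coefficient = 2
x_4 = 0.8333, f(x_4) = 1.917480, coefficient = 2
x_5 = 1.0417, f(x_5) = 2.952017, coefficient = 2
x_6 = 1.2500, f(x_6) = 4.362929, coefficient = 1

I ≈ (0.208333/2) × 18.214487 = 1.897342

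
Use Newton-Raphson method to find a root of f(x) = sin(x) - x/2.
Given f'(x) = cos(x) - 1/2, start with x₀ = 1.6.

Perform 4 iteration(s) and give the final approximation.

f(x) = sin(x) - x/2
f'(x) = cos(x) - 1/2
x₀ = 1.6

Newton-Raphson formula: x_{n+1} = x_n - f(x_n)/f'(x_n)

Iteration 1:
  f(1.600000) = 0.199574
  f'(1.600000) = -0.529200
  x_1 = 1.600000 - 0.199574/(-0.529200) = 1.977124
Iteration 2:
  f(1.977124) = -0.069983
  f'(1.977124) = -0.895238
  x_2 = 1.977124 - (-0.069983)/(-0.895238) = 1.898951
Iteration 3:
  f(1.898951) = -0.002837
  f'(1.898951) = -0.822297
  x_3 = 1.898951 - (-0.002837)/(-0.822297) = 1.895501
Iteration 4:
  f(1.895501) = -0.000006
  f'(1.895501) = -0.819029
  x_4 = 1.895501 - (-0.000006)/(-0.819029) = 1.895494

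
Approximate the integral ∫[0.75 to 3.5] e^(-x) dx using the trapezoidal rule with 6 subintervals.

f(x) = e^(-x)
a = 0.75, b = 3.5, n = 6
h = (b - a)/n = 0.458333

Trapezoidal rule: (h/2)[f(x₀) + 2f(x₁) + 2f(x₂) + ... + f(xₙ)]

x_0 = 0.7500, f(x_0) = 0.472367, coefficient = 1
x_1 = 1.2083, f(x_1) = 0.298695, coefficient = 2
x_2 = 1.6667, f(x_2) = 0.188876, coefficient = 2
x_3 = 2.1250, f(x_3) = 0.119433, coefficient = 2
x_4 = 2.5833, f(x_4) = 0.075522, coefficient = 2
x_5 = 3.0417, f(x_5) = 0.047755, coefficient = 2
x_6 = 3.5000, f(x_6) = 0.030197, coefficient = 1

I ≈ (0.458333/2) × 1.963125 = 0.449883
Exact value: 0.442169
Error: 0.007714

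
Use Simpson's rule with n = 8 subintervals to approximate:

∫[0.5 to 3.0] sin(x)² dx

f(x) = sin(x)²
a = 0.5, b = 3.0, n = 8
h = (b - a)/n = 0.312500

Simpson's rule: (h/3)[f(x₀) + 4f(x₁) + 2f(x₂) + ... + f(xₙ)]

x_0 = 0.5000, f(x_0) = 0.229849, coefficient = 1
x_1 = 0.8125, f(x_1) = 0.527089, coefficient = 4
x_2 = 1.1250, f(x_2) = 0.814087, coefficient = 2
x_3 = 1.4375, f(x_3) = 0.982337, coefficient = 4
x_4 = 1.7500, f(x_4) = 0.968228, coefficient = 2
x_5 = 2.0625, f(x_5) = 0.777095, coefficient = 4
x_6 = 2.3750, f(x_6) = 0.481199, coefficient = 2
x_7 = 2.6875, f(x_7) = 0.192411, coefficient = 4
x_8 = 3.0000, f(x_8) = 0.019915, coefficient = 1

I ≈ (0.312500/3) × 14.692519 = 1.530471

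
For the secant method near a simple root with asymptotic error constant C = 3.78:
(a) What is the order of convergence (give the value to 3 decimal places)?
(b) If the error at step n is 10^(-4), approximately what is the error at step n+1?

(a) Secant method has superlinear convergence with order φ = (1+√5)/2 ≈ 1.618.
    This means |e_{n+1}| ≈ C|e_n|^1.618.

(b) With |e_n| = 10^(-4) and C = 3.78:
    |e_{n+1}| ≈ 3.78 × (10^(-4))^1.618 = 3.78 × 10^(-6.47)

(a) ≈ 1.618 (golden ratio); (b) |e_{n+1}| ≈ 1.275e-06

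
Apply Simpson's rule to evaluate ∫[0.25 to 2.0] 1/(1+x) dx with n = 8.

f(x) = 1/(1+x)
a = 0.25, b = 2.0, n = 8
h = (b - a)/n = 0.218750

Simpson's rule: (h/3)[f(x₀) + 4f(x₁) + 2f(x₂) + ... + f(xₙ)]

x_0 = 0.2500, f(x_0) = 0.800000, coefficient = 1
x_1 = 0.4688, f(x_1) = 0.680851, coefficient = 4
x_2 = 0.6875, f(x_2) = 0.592593, coefficient = 2
x_3 = 0.9062, f(x_3) = 0.524590, coefficient = 4
x_4 = 1.1250, f(x_4) = 0.470588, coefficient = 2
x_5 = 1.3438, f(x_5) = 0.426667, coefficient = 4
x_6 = 1.5625, f(x_6) = 0.390244, coefficient = 2
x_7 = 1.7812, f(x_7) = 0.359551, coefficient = 4
x_8 = 2.0000, f(x_8) = 0.333333, coefficient = 1

I ≈ (0.218750/3) × 12.006817 = 0.875497
Exact value: 0.875469
Error: 0.000028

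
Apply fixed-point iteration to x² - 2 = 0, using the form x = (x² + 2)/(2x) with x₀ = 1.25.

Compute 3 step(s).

Equation: x² - 2 = 0
Fixed-point form: x = (x² + 2)/(2x)
x₀ = 1.25

x_1 = g(1.250000) = 1.425000
x_2 = g(1.425000) = 1.414254
x_3 = g(1.414254) = 1.414214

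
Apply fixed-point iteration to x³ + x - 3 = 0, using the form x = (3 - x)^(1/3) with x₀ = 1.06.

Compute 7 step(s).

Equation: x³ + x - 3 = 0
Fixed-point form: x = (3 - x)^(1/3)
x₀ = 1.06

x_1 = g(1.060000) = 1.247194
x_2 = g(1.247194) = 1.205715
x_3 = g(1.205715) = 1.215152
x_4 = g(1.215152) = 1.213018
x_5 = g(1.213018) = 1.213501
x_6 = g(1.213501) = 1.213391
x_7 = g(1.213391) = 1.213416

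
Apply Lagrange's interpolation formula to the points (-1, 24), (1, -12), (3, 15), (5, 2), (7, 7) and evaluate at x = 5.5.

Lagrange interpolation formula:
P(x) = Σ yᵢ × Lᵢ(x)
where Lᵢ(x) = Π_{j≠i} (x - xⱼ)/(xᵢ - xⱼ)

L_0(5.5) = (5.5 - 1)/(-1 - 1) × (5.5 - 3)/(-1 - 3) × (5.5 - 5)/(-1 - 5) × (5.5 - 7)/(-1 - 7) = -0.021973
L_1(5.5) = (5.5 - (-1))/(1 - (-1)) × (5.5 - 3)/(1 - 3) × (5.5 - 5)/(1 - 5) × (5.5 - 7)/(1 - 7) = 0.126953
L_2(5.5) = (5.5 - (-1))/(3 - (-1)) × (5.5 - 1)/(3 - 1) × (5.5 - 5)/(3 - 5) × (5.5 - 7)/(3 - 7) = -0.342773
L_3(5.5) = (5.5 - (-1))/(5 - (-1)) × (5.5 - 1)/(5 - 1) × (5.5 - 3)/(5 - 3) × (5.5 - 7)/(5 - 7) = 1.142578
L_4(5.5) = (5.5 - (-1))/(7 - (-1)) × (5.5 - 1)/(7 - 1) × (5.5 - 3)/(7 - 3) × (5.5 - 5)/(7 - 5) = 0.095215

P(5.5) = 24×L_0(5.5) + (-12)×L_1(5.5) + 15×L_2(5.5) + 2×L_3(5.5) + 7×L_4(5.5)
P(5.5) = -4.240723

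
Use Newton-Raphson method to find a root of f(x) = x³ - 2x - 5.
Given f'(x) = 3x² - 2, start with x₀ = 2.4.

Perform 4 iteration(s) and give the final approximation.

f(x) = x³ - 2x - 5
f'(x) = 3x² - 2
x₀ = 2.4

Newton-Raphson formula: x_{n+1} = x_n - f(x_n)/f'(x_n)

Iteration 1:
  f(2.400000) = 4.024000
  f'(2.400000) = 15.280000
  x_1 = 2.400000 - 4.024000/15.280000 = 2.136649
Iteration 2:
  f(2.136649) = 0.481082
  f'(2.136649) = 11.695810
  x_2 = 2.136649 - 0.481082/11.695810 = 2.095516
Iteration 3:
  f(2.095516) = 0.010775
  f'(2.095516) = 11.173567
  x_3 = 2.095516 - 0.010775/11.173567 = 2.094552
Iteration 4:
  f(2.094552) = 0.000006
  f'(2.094552) = 11.161444
  x_4 = 2.094552 - 0.000006/11.161444 = 2.094551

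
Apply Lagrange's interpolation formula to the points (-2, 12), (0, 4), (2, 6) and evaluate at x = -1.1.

Lagrange interpolation formula:
P(x) = Σ yᵢ × Lᵢ(x)
where Lᵢ(x) = Π_{j≠i} (x - xⱼ)/(xᵢ - xⱼ)

L_0(-1.1) = (-1.1 - 0)/(-2 - 0) × (-1.1 - 2)/(-2 - 2) = 0.426250
L_1(-1.1) = (-1.1 - (-2))/(0 - (-2)) × (-1.1 - 2)/(0 - 2) = 0.697500
L_2(-1.1) = (-1.1 - (-2))/(2 - (-2)) × (-1.1 - 0)/(2 - 0) = -0.123750

P(-1.1) = 12×L_0(-1.1) + 4×L_1(-1.1) + 6×L_2(-1.1)
P(-1.1) = 7.162500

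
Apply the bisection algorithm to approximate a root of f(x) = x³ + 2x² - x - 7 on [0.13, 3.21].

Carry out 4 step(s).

f(x) = x³ + 2x² - x - 7
Initial interval: [0.13, 3.21]

Iteration 1:
  c_1 = (0.130000 + 3.210000)/2 = 1.670000
  f(c_1) = f(1.670000) = 1.565263
  f(a) × f(c) < 0, new interval: [0.130000, 1.670000]
Iteration 2:
  c_2 = (0.130000 + 1.670000)/2 = 0.900000
  f(c_2) = f(0.900000) = -5.551000
  f(a) × f(c) ≥ 0, new interval: [0.900000, 1.670000]
Iteration 3:
  c_3 = (0.900000 + 1.670000)/2 = 1.285000
  f(c_3) = f(1.285000) = -2.860726
  f(a) × f(c) ≥ 0, new interval: [1.285000, 1.670000]
Iteration 4:
  c_4 = (1.285000 + 1.670000)/2 = 1.477500
  f(c_4) = f(1.477500) = -0.886096
  f(a) × f(c) ≥ 0, new interval: [1.477500, 1.670000]

After 4 iteration(s), the approximation is c_4 = 1.477500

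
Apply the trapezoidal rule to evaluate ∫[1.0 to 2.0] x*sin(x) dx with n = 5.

f(x) = x*sin(x)
a = 1.0, b = 2.0, n = 5
h = (b - a)/n = 0.200000

Trapezoidal rule: (h/2)[f(x₀) + 2f(x₁) + 2f(x₂) + ... + f(xₙ)]

x_0 = 1.0000, f(x_0) = 0.841471, coefficient = 1
x_1 = 1.2000, f(x_1) = 1.118447, coefficient = 2
x_2 = 1.4000, f(x_2) = 1.379630, coefficient = 2
x_3 = 1.6000, f(x_3) = 1.599318, coefficient = 2
x_4 = 1.8000, f(x_4) = 1.752926, coefficient = 2
x_5 = 2.0000, f(x_5) = 1.818595, coefficient = 1

I ≈ (0.200000/2) × 14.360706 = 1.436071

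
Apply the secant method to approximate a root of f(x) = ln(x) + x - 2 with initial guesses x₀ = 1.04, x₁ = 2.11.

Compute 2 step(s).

f(x) = ln(x) + x - 2
x₀ = 1.04, x₁ = 2.11

Secant formula: x_{n+1} = x_n - f(x_n)(x_n - x_{n-1})/(f(x_n) - f(x_{n-1}))

Iteration 1:
  f(1.040000) = -0.920779
  f(2.110000) = 0.856688
  x_2 = 2.110000 - 0.856688×(2.110000 - 1.040000)/(0.856688 - (-0.920779))
       = 1.594291
Iteration 2:
  f(2.110000) = 0.856688
  f(1.594291) = 0.060720
  x_3 = 1.594291 - 0.060720×(1.594291 - 2.110000)/(0.060720 - 0.856688)
       = 1.554950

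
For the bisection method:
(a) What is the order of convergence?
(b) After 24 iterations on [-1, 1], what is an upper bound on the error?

(a) Bisection has linear (order 1) convergence; the error is halved each step.

(b) Error bound = (b-a)/2^n = (1 - (-1))/2^{24}
    = 2/2^{24}

(a) 1 (linear); (b) error ≤ 1.19e-07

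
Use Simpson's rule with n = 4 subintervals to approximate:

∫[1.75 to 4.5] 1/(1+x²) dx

f(x) = 1/(1+x²)
a = 1.75, b = 4.5, n = 4
h = (b - a)/n = 0.687500

Simpson's rule: (h/3)[f(x₀) + 4f(x₁) + 2f(x₂) + ... + f(xₙ)]

x_0 = 1.7500, f(x_0) = 0.246154, coefficient = 1
x_1 = 2.4375, f(x_1) = 0.144063, coefficient = 4
x_2 = 3.1250, f(x_2) = 0.092888, coefficient = 2
x_3 = 3.8125, f(x_3) = 0.064370, coefficient = 4
x_4 = 4.5000, f(x_4) = 0.047059, coefficient = 1

I ≈ (0.687500/3) × 1.312722 = 0.300832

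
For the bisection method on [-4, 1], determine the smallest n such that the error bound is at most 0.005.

We need (b-a)/2^n ≤ 0.005
(1 - (-4))/2^n ≤ 0.005
5/2^n ≤ 0.005
2^n ≥ 1000
n ≥ log₂(1000) = 9.97
n ≥ 10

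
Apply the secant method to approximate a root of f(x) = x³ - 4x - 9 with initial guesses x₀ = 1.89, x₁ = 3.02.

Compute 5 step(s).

f(x) = x³ - 4x - 9
x₀ = 1.89, x₁ = 3.02

Secant formula: x_{n+1} = x_n - f(x_n)(x_n - x_{n-1})/(f(x_n) - f(x_{n-1}))

Iteration 1:
  f(1.890000) = -9.808731
  f(3.020000) = 6.463608
  x_2 = 3.020000 - 6.463608×(3.020000 - 1.890000)/(6.463608 - (-9.808731))
       = 2.571148
Iteration 2:
  f(3.020000) = 6.463608
  f(2.571148) = -2.287247
  x_3 = 2.571148 - (-2.287247)×(2.571148 - 3.020000)/(-2.287247 - 6.463608)
       = 2.688466
Iteration 3:
  f(2.571148) = -2.287247
  f(2.688466) = -0.322036
  x_4 = 2.688466 - (-0.322036)×(2.688466 - 2.571148)/(-0.322036 - (-2.287247))
       = 2.707691
Iteration 4:
  f(2.688466) = -0.322036
  f(2.707691) = 0.020914
  x_5 = 2.707691 - 0.020914×(2.707691 - 2.688466)/(0.020914 - (-0.322036))
       = 2.706518
Iteration 5:
  f(2.707691) = 0.020914
  f(2.706518) = -0.000171
  x_6 = 2.706518 - (-0.000171)×(2.706518 - 2.707691)/(-0.000171 - 0.020914)
       = 2.706528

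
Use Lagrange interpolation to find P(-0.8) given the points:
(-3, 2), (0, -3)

Lagrange interpolation formula:
P(x) = Σ yᵢ × Lᵢ(x)
where Lᵢ(x) = Π_{j≠i} (x - xⱼ)/(xᵢ - xⱼ)

L_0(-0.8) = (-0.8 - 0)/(-3 - 0) = 0.266667
L_1(-0.8) = (-0.8 - (-3))/(0 - (-3)) = 0.733333

P(-0.8) = 2×L_0(-0.8) + (-3)×L_1(-0.8)
P(-0.8) = -1.666667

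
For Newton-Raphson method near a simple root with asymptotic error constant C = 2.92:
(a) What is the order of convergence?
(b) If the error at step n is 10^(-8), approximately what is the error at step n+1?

(a) Newton-Raphson has quadratic (order 2) convergence near simple roots.
    This means |e_{n+1}| ≈ C|e_n|².

(b) With |e_n| = 10^(-8) and C = 2.92:
    |e_{n+1}| ≈ 2.92 × (10^(-8))² = 2.92 × 10^(-16)

(a) 2 (quadratic); (b) |e_{n+1}| ≈ 2.920e-16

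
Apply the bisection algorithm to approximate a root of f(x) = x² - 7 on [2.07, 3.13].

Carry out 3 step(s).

f(x) = x² - 7
Initial interval: [2.07, 3.13]

Iteration 1:
  c_1 = (2.070000 + 3.130000)/2 = 2.600000
  f(c_1) = f(2.600000) = -0.240000
  f(a) × f(c) ≥ 0, new interval: [2.600000, 3.130000]
Iteration 2:
  c_2 = (2.600000 + 3.130000)/2 = 2.865000
  f(c_2) = f(2.865000) = 1.208225
  f(a) × f(c) < 0, new interval: [2.600000, 2.865000]
Iteration 3:
  c_3 = (2.600000 + 2.865000)/2 = 2.732500
  f(c_3) = f(2.732500) = 0.466556
  f(a) × f(c) < 0, new interval: [2.600000, 2.732500]

After 3 iteration(s), the approximation is c_3 = 2.732500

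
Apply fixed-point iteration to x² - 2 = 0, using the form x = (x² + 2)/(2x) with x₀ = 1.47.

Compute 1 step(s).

Equation: x² - 2 = 0
Fixed-point form: x = (x² + 2)/(2x)
x₀ = 1.47

x_1 = g(1.470000) = 1.415272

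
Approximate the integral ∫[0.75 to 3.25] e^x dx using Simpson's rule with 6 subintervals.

f(x) = e^x
a = 0.75, b = 3.25, n = 6
h = (b - a)/n = 0.416667

Simpson's rule: (h/3)[f(x₀) + 4f(x₁) + 2f(x₂) + ... + f(xₙ)]

x_0 = 0.7500, f(x_0) = 2.117000, coefficient = 1
x_1 = 1.1667, f(x_1) = 3.211271, coefficient = 4
x_2 = 1.5833, f(x_2) = 4.871166, coefficient = 2
x_3 = 2.0000, f(x_3) = 7.389056, coefficient = 4
x_4 = 2.4167, f(x_4) = 11.208436, coefficient = 2
x_5 = 2.8333, f(x_5) = 17.002040, coefficient = 4
x_6 = 3.2500, f(x_6) = 25.790340, coefficient = 1

I ≈ (0.416667/3) × 170.476009 = 23.677224
Exact value: 23.673340
Error: 0.003884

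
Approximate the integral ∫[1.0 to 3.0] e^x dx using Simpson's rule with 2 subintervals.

f(x) = e^x
a = 1.0, b = 3.0, n = 2
h = (b - a)/n = 1.000000

Simpson's rule: (h/3)[f(x₀) + 4f(x₁) + 2f(x₂) + ... + f(xₙ)]

x_0 = 1.0000, f(x_0) = 2.718282, coefficient = 1
x_1 = 2.0000, f(x_1) = 7.389056, coefficient = 4
x_2 = 3.0000, f(x_2) = 20.085537, coefficient = 1

I ≈ (1.000000/3) × 52.360043 = 17.453348
Exact value: 17.367255
Error: 0.086093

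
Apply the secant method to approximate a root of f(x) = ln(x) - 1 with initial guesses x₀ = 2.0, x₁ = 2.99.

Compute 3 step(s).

f(x) = ln(x) - 1
x₀ = 2.0, x₁ = 2.99

Secant formula: x_{n+1} = x_n - f(x_n)(x_n - x_{n-1})/(f(x_n) - f(x_{n-1}))

Iteration 1:
  f(2.000000) = -0.306853
  f(2.990000) = 0.095273
  x_2 = 2.990000 - 0.095273×(2.990000 - 2.000000)/(0.095273 - (-0.306853))
       = 2.755445
Iteration 2:
  f(2.990000) = 0.095273
  f(2.755445) = 0.013579
  x_3 = 2.755445 - 0.013579×(2.755445 - 2.990000)/(0.013579 - 0.095273)
       = 2.716458
Iteration 3:
  f(2.755445) = 0.013579
  f(2.716458) = -0.000671
  x_4 = 2.716458 - (-0.000671)×(2.716458 - 2.755445)/(-0.000671 - 0.013579)
       = 2.718294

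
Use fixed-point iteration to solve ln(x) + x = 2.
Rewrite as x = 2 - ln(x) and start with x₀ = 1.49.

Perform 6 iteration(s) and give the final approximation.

Equation: ln(x) + x = 2
Fixed-point form: x = 2 - ln(x)
x₀ = 1.49

x_1 = g(1.490000) = 1.601224
x_2 = g(1.601224) = 1.529232
x_3 = g(1.529232) = 1.575235
x_4 = g(1.575235) = 1.545596
x_5 = g(1.545596) = 1.564591
x_6 = g(1.564591) = 1.552376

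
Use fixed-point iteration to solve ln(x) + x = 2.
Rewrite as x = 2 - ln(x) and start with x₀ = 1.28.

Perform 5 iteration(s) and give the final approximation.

Equation: ln(x) + x = 2
Fixed-point form: x = 2 - ln(x)
x₀ = 1.28

x_1 = g(1.280000) = 1.753140
x_2 = g(1.753140) = 1.438592
x_3 = g(1.438592) = 1.636335
x_4 = g(1.636335) = 1.507541
x_5 = g(1.507541) = 1.589520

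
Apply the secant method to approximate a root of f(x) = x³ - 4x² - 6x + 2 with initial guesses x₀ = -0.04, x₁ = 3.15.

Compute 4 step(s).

f(x) = x³ - 4x² - 6x + 2
x₀ = -0.04, x₁ = 3.15

Secant formula: x_{n+1} = x_n - f(x_n)(x_n - x_{n-1})/(f(x_n) - f(x_{n-1}))

Iteration 1:
  f(-0.040000) = 2.233536
  f(3.150000) = -25.334125
  x_2 = 3.150000 - (-25.334125)×(3.150000 - (-0.040000))/(-25.334125 - 2.233536)
       = 0.218454
Iteration 2:
  f(3.150000) = -25.334125
  f(0.218454) = 0.508810
  x_3 = 0.218454 - 0.508810×(0.218454 - 3.150000)/(0.508810 - (-25.334125))
       = 0.276172
Iteration 3:
  f(0.218454) = 0.508810
  f(0.276172) = 0.058946
  x_4 = 0.276172 - 0.058946×(0.276172 - 0.218454)/(0.058946 - 0.508810)
       = 0.283735
Iteration 4:
  f(0.276172) = 0.058946
  f(0.283735) = -0.001591
  x_5 = 0.283735 - (-0.001591)×(0.283735 - 0.276172)/(-0.001591 - 0.058946)
       = 0.283536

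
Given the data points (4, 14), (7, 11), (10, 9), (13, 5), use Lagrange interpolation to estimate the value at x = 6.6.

Lagrange interpolation formula:
P(x) = Σ yᵢ × Lᵢ(x)
where Lᵢ(x) = Π_{j≠i} (x - xⱼ)/(xᵢ - xⱼ)

L_0(6.6) = (6.6 - 7)/(4 - 7) × (6.6 - 10)/(4 - 10) × (6.6 - 13)/(4 - 13) = 0.053728
L_1(6.6) = (6.6 - 4)/(7 - 4) × (6.6 - 10)/(7 - 10) × (6.6 - 13)/(7 - 13) = 1.047704
L_2(6.6) = (6.6 - 4)/(10 - 4) × (6.6 - 7)/(10 - 7) × (6.6 - 13)/(10 - 13) = -0.123259
L_3(6.6) = (6.6 - 4)/(13 - 4) × (6.6 - 7)/(13 - 7) × (6.6 - 10)/(13 - 10) = 0.021827

P(6.6) = 14×L_0(6.6) + 11×L_1(6.6) + 9×L_2(6.6) + 5×L_3(6.6)
P(6.6) = 11.276741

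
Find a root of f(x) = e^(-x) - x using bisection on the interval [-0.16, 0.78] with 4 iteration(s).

f(x) = e^(-x) - x
Initial interval: [-0.16, 0.78]

Iteration 1:
  c_1 = (-0.160000 + 0.780000)/2 = 0.310000
  f(c_1) = f(0.310000) = 0.423447
  f(a) × f(c) ≥ 0, new interval: [0.310000, 0.780000]
Iteration 2:
  c_2 = (0.310000 + 0.780000)/2 = 0.545000
  f(c_2) = f(0.545000) = 0.034842
  f(a) × f(c) ≥ 0, new interval: [0.545000, 0.780000]
Iteration 3:
  c_3 = (0.545000 + 0.780000)/2 = 0.662500
  f(c_3) = f(0.662500) = -0.146939
  f(a) × f(c) < 0, new interval: [0.545000, 0.662500]
Iteration 4:
  c_4 = (0.545000 + 0.662500)/2 = 0.603750
  f(c_4) = f(0.603750) = -0.056993
  f(a) × f(c) < 0, new interval: [0.545000, 0.603750]

After 4 iteration(s), the approximation is c_4 = 0.603750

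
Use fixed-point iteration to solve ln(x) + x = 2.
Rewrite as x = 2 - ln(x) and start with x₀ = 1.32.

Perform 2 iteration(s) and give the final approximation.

Equation: ln(x) + x = 2
Fixed-point form: x = 2 - ln(x)
x₀ = 1.32

x_1 = g(1.320000) = 1.722368
x_2 = g(1.722368) = 1.456300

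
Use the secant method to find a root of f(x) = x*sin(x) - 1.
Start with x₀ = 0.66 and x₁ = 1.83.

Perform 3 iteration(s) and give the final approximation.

f(x) = x*sin(x) - 1
x₀ = 0.66, x₁ = 1.83

Secant formula: x_{n+1} = x_n - f(x_n)(x_n - x_{n-1})/(f(x_n) - f(x_{n-1}))

Iteration 1:
  f(0.660000) = -0.595343
  f(1.830000) = 0.768868
  x_2 = 1.830000 - 0.768868×(1.830000 - 0.660000)/(0.768868 - (-0.595343))
       = 1.170589
Iteration 2:
  f(1.830000) = 0.768868
  f(1.170589) = 0.078090
  x_3 = 1.170589 - 0.078090×(1.170589 - 1.830000)/(0.078090 - 0.768868)
       = 1.096046
Iteration 3:
  f(1.170589) = 0.078090
  f(1.096046) = -0.025170
  x_4 = 1.096046 - (-0.025170)×(1.096046 - 1.170589)/(-0.025170 - 0.078090)
       = 1.114216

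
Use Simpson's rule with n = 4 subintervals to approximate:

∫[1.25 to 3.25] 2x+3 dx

f(x) = 2x+3
a = 1.25, b = 3.25, n = 4
h = (b - a)/n = 0.500000

Simpson's rule: (h/3)[f(x₀) + 4f(x₁) + 2f(x₂) + ... + f(xₙ)]

x_0 = 1.2500, f(x_0) = 5.500000, coefficient = 1
x_1 = 1.7500, f(x_1) = 6.500000, coefficient = 4
x_2 = 2.2500, f(x_2) = 7.500000, coefficient = 2
x_3 = 2.7500, f(x_3) = 8.500000, coefficient = 4
x_4 = 3.2500, f(x_4) = 9.500000, coefficient = 1

I ≈ (0.500000/3) × 90.000000 = 15.000000
Exact value: 15.000000
Error: 0.000000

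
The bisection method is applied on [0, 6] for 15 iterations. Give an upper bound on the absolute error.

Bisection error bound: |error| ≤ (b-a)/2^n
|error| ≤ (6 - 0)/2^15 = 6/2^15
|error| ≤ 0.0001831055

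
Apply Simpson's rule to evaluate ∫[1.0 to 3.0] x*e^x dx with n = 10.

f(x) = x*e^x
a = 1.0, b = 3.0, n = 10
h = (b - a)/n = 0.200000

Simpson's rule: (h/3)[f(x₀) + 4f(x₁) + 2f(x₂) + ... + f(xₙ)]

x_0 = 1.0000, f(x_0) = 2.718282, coefficient = 1
x_1 = 1.2000, f(x_1) = 3.984140, coefficient = 4
x_2 = 1.4000, f(x_2) = 5.677280, coefficient = 2
x_3 = 1.6000, f(x_3) = 7.924852, coefficient = 4
x_4 = 1.8000, f(x_4) = 10.889365, coefficient = 2
x_5 = 2.0000, f(x_5) = 14.778112, coefficient = 4
x_6 = 2.2000, f(x_6) = 19.855030, coefficient = 2
x_7 = 2.4000, f(x_7) = 26.455623, coefficient = 4
x_8 = 2.6000, f(x_8) = 35.005719, coefficient = 2
x_9 = 2.8000, f(x_9) = 46.045011, coefficient = 4
x_10 = 3.0000, f(x_10) = 60.256611, coefficient = 1

I ≈ (0.200000/3) × 602.580635 = 40.172042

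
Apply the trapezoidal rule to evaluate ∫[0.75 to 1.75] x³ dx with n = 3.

f(x) = x³
a = 0.75, b = 1.75, n = 3
h = (b - a)/n = 0.333333

Trapezoidal rule: (h/2)[f(x₀) + 2f(x₁) + 2f(x₂) + ... + f(xₙ)]

x_0 = 0.7500, f(x_0) = 0.421875, coefficient = 1
x_1 = 1.0833, f(x_1) = 1.271412, coefficient = 2
x_2 = 1.4167, f(x_2) = 2.843171, coefficient = 2
x_3 = 1.7500, f(x_3) = 5.359375, coefficient = 1

I ≈ (0.333333/2) × 14.010417 = 2.335069
Exact value: 2.265625
Error: 0.069444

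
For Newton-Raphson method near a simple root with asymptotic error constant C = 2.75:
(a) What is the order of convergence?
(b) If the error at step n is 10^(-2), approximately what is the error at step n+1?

(a) Newton-Raphson has quadratic (order 2) convergence near simple roots.
    This means |e_{n+1}| ≈ C|e_n|².

(b) With |e_n| = 10^(-2) and C = 2.75:
    |e_{n+1}| ≈ 2.75 × (10^(-2))² = 2.75 × 10^(-4)

(a) 2 (quadratic); (b) |e_{n+1}| ≈ 2.750e-04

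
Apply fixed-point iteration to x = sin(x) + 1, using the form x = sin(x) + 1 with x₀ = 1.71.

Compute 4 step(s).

Equation: x = sin(x) + 1
Fixed-point form: x = sin(x) + 1
x₀ = 1.71

x_1 = g(1.710000) = 1.990327
x_2 = g(1.990327) = 1.913280
x_3 = g(1.913280) = 1.941923
x_4 = g(1.941923) = 1.931919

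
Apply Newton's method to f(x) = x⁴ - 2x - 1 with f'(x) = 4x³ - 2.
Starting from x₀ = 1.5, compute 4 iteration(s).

f(x) = x⁴ - 2x - 1
f'(x) = 4x³ - 2
x₀ = 1.5

Newton-Raphson formula: x_{n+1} = x_n - f(x_n)/f'(x_n)

Iteration 1:
  f(1.500000) = 1.062500
  f'(1.500000) = 11.500000
  x_1 = 1.500000 - 1.062500/11.500000 = 1.407609
Iteration 2:
  f(1.407609) = 0.110579
  f'(1.407609) = 9.155931
  x_2 = 1.407609 - 0.110579/9.155931 = 1.395531
Iteration 3:
  f(1.395531) = 0.001724
  f'(1.395531) = 8.871234
  x_3 = 1.395531 - 0.001724/8.871234 = 1.395337
Iteration 4:
  f(1.395337) = 0.000000
  f'(1.395337) = 8.866692
  x_4 = 1.395337 - 0.000000/8.866692 = 1.395337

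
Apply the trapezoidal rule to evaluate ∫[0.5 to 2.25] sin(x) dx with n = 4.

f(x) = sin(x)
a = 0.5, b = 2.25, n = 4
h = (b - a)/n = 0.437500

Trapezoidal rule: (h/2)[f(x₀) + 2f(x₁) + 2f(x₂) + ... + f(xₙ)]

x_0 = 0.5000, f(x_0) = 0.479426, coefficient = 1
x_1 = 0.9375, f(x_1) = 0.806081, coefficient = 2
x_2 = 1.3750, f(x_2) = 0.980893, coefficient = 2
x_3 = 1.8125, f(x_3) = 0.970932, coefficient = 2
x_4 = 2.2500, f(x_4) = 0.778073, coefficient = 1

I ≈ (0.437500/2) × 6.773310 = 1.481662
Exact value: 1.505756
Error: 0.024095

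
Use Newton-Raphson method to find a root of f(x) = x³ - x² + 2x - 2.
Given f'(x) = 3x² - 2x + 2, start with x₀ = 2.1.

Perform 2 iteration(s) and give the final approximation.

f(x) = x³ - x² + 2x - 2
f'(x) = 3x² - 2x + 2
x₀ = 2.1

Newton-Raphson formula: x_{n+1} = x_n - f(x_n)/f'(x_n)

Iteration 1:
  f(2.100000) = 7.051000
  f'(2.100000) = 11.030000
  x_1 = 2.100000 - 7.051000/11.030000 = 1.460743
Iteration 2:
  f(1.460743) = 1.904608
  f'(1.460743) = 5.479827
  x_2 = 1.460743 - 1.904608/5.479827 = 1.113176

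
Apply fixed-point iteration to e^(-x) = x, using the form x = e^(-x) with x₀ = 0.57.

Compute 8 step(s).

Equation: e^(-x) = x
Fixed-point form: x = e^(-x)
x₀ = 0.57

x_1 = g(0.570000) = 0.565525
x_2 = g(0.565525) = 0.568062
x_3 = g(0.568062) = 0.566623
x_4 = g(0.566623) = 0.567439
x_5 = g(0.567439) = 0.566976
x_6 = g(0.566976) = 0.567238
x_7 = g(0.567238) = 0.567089
x_8 = g(0.567089) = 0.567174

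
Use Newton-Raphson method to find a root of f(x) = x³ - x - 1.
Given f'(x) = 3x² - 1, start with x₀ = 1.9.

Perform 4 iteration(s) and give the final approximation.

f(x) = x³ - x - 1
f'(x) = 3x² - 1
x₀ = 1.9

Newton-Raphson formula: x_{n+1} = x_n - f(x_n)/f'(x_n)

Iteration 1:
  f(1.900000) = 3.959000
  f'(1.900000) = 9.830000
  x_1 = 1.900000 - 3.959000/9.830000 = 1.497253
Iteration 2:
  f(1.497253) = 0.859240
  f'(1.497253) = 5.725302
  x_2 = 1.497253 - 0.859240/5.725302 = 1.347176
Iteration 3:
  f(1.347176) = 0.097789
  f'(1.347176) = 4.444646
  x_3 = 1.347176 - 0.097789/4.444646 = 1.325174
Iteration 4:
  f(1.325174) = 0.001946
  f'(1.325174) = 4.268258
  x_4 = 1.325174 - 0.001946/4.268258 = 1.324718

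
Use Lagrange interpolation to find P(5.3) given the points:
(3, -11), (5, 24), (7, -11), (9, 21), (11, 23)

Lagrange interpolation formula:
P(x) = Σ yᵢ × Lᵢ(x)
where Lᵢ(x) = Π_{j≠i} (x - xⱼ)/(xᵢ - xⱼ)

L_0(5.3) = (5.3 - 5)/(3 - 5) × (5.3 - 7)/(3 - 7) × (5.3 - 9)/(3 - 9) × (5.3 - 11)/(3 - 11) = -0.028010
L_1(5.3) = (5.3 - 3)/(5 - 3) × (5.3 - 7)/(5 - 7) × (5.3 - 9)/(5 - 9) × (5.3 - 11)/(5 - 11) = 0.858978
L_2(5.3) = (5.3 - 3)/(7 - 3) × (5.3 - 5)/(7 - 5) × (5.3 - 9)/(7 - 9) × (5.3 - 11)/(7 - 11) = 0.227377
L_3(5.3) = (5.3 - 3)/(9 - 3) × (5.3 - 5)/(9 - 5) × (5.3 - 7)/(9 - 7) × (5.3 - 11)/(9 - 11) = -0.069647
L_4(5.3) = (5.3 - 3)/(11 - 3) × (5.3 - 5)/(11 - 5) × (5.3 - 7)/(11 - 7) × (5.3 - 9)/(11 - 9) = 0.011302

P(5.3) = (-11)×L_0(5.3) + 24×L_1(5.3) + (-11)×L_2(5.3) + 21×L_3(5.3) + 23×L_4(5.3)
P(5.3) = 17.219814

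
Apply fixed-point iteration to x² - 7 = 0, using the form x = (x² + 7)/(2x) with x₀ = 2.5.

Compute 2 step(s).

Equation: x² - 7 = 0
Fixed-point form: x = (x² + 7)/(2x)
x₀ = 2.5

x_1 = g(2.500000) = 2.650000
x_2 = g(2.650000) = 2.645755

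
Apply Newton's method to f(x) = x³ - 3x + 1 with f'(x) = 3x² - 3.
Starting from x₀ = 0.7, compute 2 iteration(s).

f(x) = x³ - 3x + 1
f'(x) = 3x² - 3
x₀ = 0.7

Newton-Raphson formula: x_{n+1} = x_n - f(x_n)/f'(x_n)

Iteration 1:
  f(0.700000) = -0.757000
  f'(0.700000) = -1.530000
  x_1 = 0.700000 - (-0.757000)/(-1.530000) = 0.205229
Iteration 2:
  f(0.205229) = 0.392958
  f'(0.205229) = -2.873643
  x_2 = 0.205229 - 0.392958/(-2.873643) = 0.341974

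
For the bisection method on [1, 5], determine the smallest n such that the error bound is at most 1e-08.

We need (b-a)/2^n ≤ 1e-08
(5 - 1)/2^n ≤ 1e-08
4/2^n ≤ 1e-08
2^n ≥ 400000000
n ≥ log₂(400000000) = 28.58
n ≥ 29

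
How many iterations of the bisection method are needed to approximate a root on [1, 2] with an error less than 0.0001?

We need (b-a)/2^n ≤ 0.0001
(2 - 1)/2^n ≤ 0.0001
1/2^n ≤ 0.0001
2^n ≥ 10000
n ≥ log₂(10000) = 13.29
n ≥ 14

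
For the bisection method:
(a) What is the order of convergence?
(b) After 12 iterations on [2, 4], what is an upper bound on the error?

(a) Bisection has linear (order 1) convergence; the error is halved each step.

(b) Error bound = (b-a)/2^n = (4 - 2)/2^{12}
    = 2/2^{12}

(a) 1 (linear); (b) error ≤ 4.88e-04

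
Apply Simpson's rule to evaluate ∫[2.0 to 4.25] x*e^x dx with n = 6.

f(x) = x*e^x
a = 2.0, b = 4.25, n = 6
h = (b - a)/n = 0.375000

Simpson's rule: (h/3)[f(x₀) + 4f(x₁) + 2f(x₂) + ... + f(xₙ)]

x_0 = 2.0000, f(x_0) = 14.778112, coefficient = 1
x_1 = 2.3750, f(x_1) = 25.533656, coefficient = 4
x_2 = 2.7500, f(x_2) = 43.017238, coefficient = 2
x_3 = 3.1250, f(x_3) = 71.124672, coefficient = 4
x_4 = 3.5000, f(x_4) = 115.904082, coefficient = 2
x_5 = 3.8750, f(x_5) = 186.707956, coefficient = 4
x_6 = 4.2500, f(x_6) = 297.948002, coefficient = 1

I ≈ (0.375000/3) × 1764.033891 = 220.504236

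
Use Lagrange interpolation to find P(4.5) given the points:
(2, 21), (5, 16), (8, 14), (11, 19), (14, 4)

Lagrange interpolation formula:
P(x) = Σ yᵢ × Lᵢ(x)
where Lᵢ(x) = Π_{j≠i} (x - xⱼ)/(xᵢ - xⱼ)

L_0(4.5) = (4.5 - 5)/(2 - 5) × (4.5 - 8)/(2 - 8) × (4.5 - 11)/(2 - 11) × (4.5 - 14)/(2 - 14) = 0.055588
L_1(4.5) = (4.5 - 2)/(5 - 2) × (4.5 - 8)/(5 - 8) × (4.5 - 11)/(5 - 11) × (4.5 - 14)/(5 - 14) = 1.111754
L_2(4.5) = (4.5 - 2)/(8 - 2) × (4.5 - 5)/(8 - 5) × (4.5 - 11)/(8 - 11) × (4.5 - 14)/(8 - 14) = -0.238233
L_3(4.5) = (4.5 - 2)/(11 - 2) × (4.5 - 5)/(11 - 5) × (4.5 - 8)/(11 - 8) × (4.5 - 14)/(11 - 14) = 0.085520
L_4(4.5) = (4.5 - 2)/(14 - 2) × (4.5 - 5)/(14 - 5) × (4.5 - 8)/(14 - 8) × (4.5 - 11)/(14 - 11) = -0.014628

P(4.5) = 21×L_0(4.5) + 16×L_1(4.5) + 14×L_2(4.5) + 19×L_3(4.5) + 4×L_4(4.5)
P(4.5) = 17.186503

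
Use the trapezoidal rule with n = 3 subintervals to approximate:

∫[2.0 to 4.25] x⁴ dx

f(x) = x⁴
a = 2.0, b = 4.25, n = 3
h = (b - a)/n = 0.750000

Trapezoidal rule: (h/2)[f(x₀) + 2f(x₁) + 2f(x₂) + ... + f(xₙ)]

x_0 = 2.0000, f(x_0) = 16.000000, coefficient = 1
x_1 = 2.7500, f(x_1) = 57.191406, coefficient = 2
x_2 = 3.5000, f(x_2) = 150.062500, coefficient = 2
x_3 = 4.2500, f(x_3) = 326.253906, coefficient = 1

I ≈ (0.750000/2) × 756.761719 = 283.785645
Exact value: 270.915820
Error: 12.869824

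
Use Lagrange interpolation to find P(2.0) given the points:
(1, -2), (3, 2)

Lagrange interpolation formula:
P(x) = Σ yᵢ × Lᵢ(x)
where Lᵢ(x) = Π_{j≠i} (x - xⱼ)/(xᵢ - xⱼ)

L_0(2.0) = (2.0 - 3)/(1 - 3) = 0.500000
L_1(2.0) = (2.0 - 1)/(3 - 1) = 0.500000

P(2.0) = (-2)×L_0(2.0) + 2×L_1(2.0)
P(2.0) = 0.000000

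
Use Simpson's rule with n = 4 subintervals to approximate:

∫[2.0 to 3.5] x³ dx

f(x) = x³
a = 2.0, b = 3.5, n = 4
h = (b - a)/n = 0.375000

Simpson's rule: (h/3)[f(x₀) + 4f(x₁) + 2f(x₂) + ... + f(xₙ)]

x_0 = 2.0000, f(x_0) = 8.000000, coefficient = 1
x_1 = 2.3750, f(x_1) = 13.396484, coefficient = 4
x_2 = 2.7500, f(x_2) = 20.796875, coefficient = 2
x_3 = 3.1250, f(x_3) = 30.517578, coefficient = 4
x_4 = 3.5000, f(x_4) = 42.875000, coefficient = 1

I ≈ (0.375000/3) × 268.125000 = 33.515625
Exact value: 33.515625
Error: 0.000000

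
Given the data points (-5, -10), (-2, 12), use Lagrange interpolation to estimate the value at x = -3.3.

Lagrange interpolation formula:
P(x) = Σ yᵢ × Lᵢ(x)
where Lᵢ(x) = Π_{j≠i} (x - xⱼ)/(xᵢ - xⱼ)

L_0(-3.3) = (-3.3 - (-2))/(-5 - (-2)) = 0.433333
L_1(-3.3) = (-3.3 - (-5))/(-2 - (-5)) = 0.566667

P(-3.3) = (-10)×L_0(-3.3) + 12×L_1(-3.3)
P(-3.3) = 2.466667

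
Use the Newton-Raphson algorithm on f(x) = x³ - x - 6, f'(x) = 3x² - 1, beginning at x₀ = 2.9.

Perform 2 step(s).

f(x) = x³ - x - 6
f'(x) = 3x² - 1
x₀ = 2.9

Newton-Raphson formula: x_{n+1} = x_n - f(x_n)/f'(x_n)

Iteration 1:
  f(2.900000) = 15.489000
  f'(2.900000) = 24.230000
  x_1 = 2.900000 - 15.489000/24.230000 = 2.260751
Iteration 2:
  f(2.260751) = 3.293938
  f'(2.260751) = 14.332987
  x_2 = 2.260751 - 3.293938/14.332987 = 2.030936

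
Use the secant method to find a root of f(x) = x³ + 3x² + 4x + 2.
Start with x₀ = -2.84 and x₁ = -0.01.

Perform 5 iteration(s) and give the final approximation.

f(x) = x³ + 3x² + 4x + 2
x₀ = -2.84, x₁ = -0.01

Secant formula: x_{n+1} = x_n - f(x_n)(x_n - x_{n-1})/(f(x_n) - f(x_{n-1}))

Iteration 1:
  f(-2.840000) = -8.069504
  f(-0.010000) = 1.960299
  x_2 = -0.010000 - 1.960299×(-0.010000 - (-2.840000))/(1.960299 - (-8.069504))
       = -0.563116
Iteration 2:
  f(-0.010000) = 1.960299
  f(-0.563116) = 0.520271
  x_3 = -0.563116 - 0.520271×(-0.563116 - (-0.010000))/(0.520271 - 1.960299)
       = -0.762953
Iteration 3:
  f(-0.563116) = 0.520271
  f(-0.762953) = 0.250367
  x_4 = -0.762953 - 0.250367×(-0.762953 - (-0.563116))/(0.250367 - 0.520271)
       = -0.948325
Iteration 4:
  f(-0.762953) = 0.250367
  f(-0.948325) = 0.051813
  x_5 = -0.948325 - 0.051813×(-0.948325 - (-0.762953))/(0.051813 - 0.250367)
       = -0.996698
Iteration 5:
  f(-0.948325) = 0.051813
  f(-0.996698) = 0.003302
  x_6 = -0.996698 - 0.003302×(-0.996698 - (-0.948325))/(0.003302 - 0.051813)
       = -0.999991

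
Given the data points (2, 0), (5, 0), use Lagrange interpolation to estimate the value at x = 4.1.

Lagrange interpolation formula:
P(x) = Σ yᵢ × Lᵢ(x)
where Lᵢ(x) = Π_{j≠i} (x - xⱼ)/(xᵢ - xⱼ)

L_0(4.1) = (4.1 - 5)/(2 - 5) = 0.300000
L_1(4.1) = (4.1 - 2)/(5 - 2) = 0.700000

P(4.1) = 0×L_0(4.1) + 0×L_1(4.1)
P(4.1) = 0.000000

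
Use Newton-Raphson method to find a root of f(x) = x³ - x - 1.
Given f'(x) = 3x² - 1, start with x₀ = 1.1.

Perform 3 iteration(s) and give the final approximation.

f(x) = x³ - x - 1
f'(x) = 3x² - 1
x₀ = 1.1

Newton-Raphson formula: x_{n+1} = x_n - f(x_n)/f'(x_n)

Iteration 1:
  f(1.100000) = -0.769000
  f'(1.100000) = 2.630000
  x_1 = 1.100000 - (-0.769000)/2.630000 = 1.392395
Iteration 2:
  f(1.392395) = 0.307132
  f'(1.392395) = 4.816295
  x_2 = 1.392395 - 0.307132/4.816295 = 1.328626
Iteration 3:
  f(1.328626) = 0.016727
  f'(1.328626) = 4.295742
  x_3 = 1.328626 - 0.016727/4.295742 = 1.324732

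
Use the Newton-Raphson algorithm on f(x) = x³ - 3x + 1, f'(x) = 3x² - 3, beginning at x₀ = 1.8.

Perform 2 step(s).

f(x) = x³ - 3x + 1
f'(x) = 3x² - 3
x₀ = 1.8

Newton-Raphson formula: x_{n+1} = x_n - f(x_n)/f'(x_n)

Iteration 1:
  f(1.800000) = 1.432000
  f'(1.800000) = 6.720000
  x_1 = 1.800000 - 1.432000/6.720000 = 1.586905
Iteration 2:
  f(1.586905) = 0.235535
  f'(1.586905) = 4.554800
  x_2 = 1.586905 - 0.235535/4.554800 = 1.535193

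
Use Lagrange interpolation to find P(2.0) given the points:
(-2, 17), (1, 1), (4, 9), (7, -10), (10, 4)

Lagrange interpolation formula:
P(x) = Σ yᵢ × Lᵢ(x)
where Lᵢ(x) = Π_{j≠i} (x - xⱼ)/(xᵢ - xⱼ)

L_0(2.0) = (2.0 - 1)/(-2 - 1) × (2.0 - 4)/(-2 - 4) × (2.0 - 7)/(-2 - 7) × (2.0 - 10)/(-2 - 10) = -0.041152
L_1(2.0) = (2.0 - (-2))/(1 - (-2)) × (2.0 - 4)/(1 - 4) × (2.0 - 7)/(1 - 7) × (2.0 - 10)/(1 - 10) = 0.658436
L_2(2.0) = (2.0 - (-2))/(4 - (-2)) × (2.0 - 1)/(4 - 1) × (2.0 - 7)/(4 - 7) × (2.0 - 10)/(4 - 10) = 0.493827
L_3(2.0) = (2.0 - (-2))/(7 - (-2)) × (2.0 - 1)/(7 - 1) × (2.0 - 4)/(7 - 4) × (2.0 - 10)/(7 - 10) = -0.131687
L_4(2.0) = (2.0 - (-2))/(10 - (-2)) × (2.0 - 1)/(10 - 1) × (2.0 - 4)/(10 - 4) × (2.0 - 7)/(10 - 7) = 0.020576

P(2.0) = 17×L_0(2.0) + 1×L_1(2.0) + 9×L_2(2.0) + (-10)×L_3(2.0) + 4×L_4(2.0)
P(2.0) = 5.802469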